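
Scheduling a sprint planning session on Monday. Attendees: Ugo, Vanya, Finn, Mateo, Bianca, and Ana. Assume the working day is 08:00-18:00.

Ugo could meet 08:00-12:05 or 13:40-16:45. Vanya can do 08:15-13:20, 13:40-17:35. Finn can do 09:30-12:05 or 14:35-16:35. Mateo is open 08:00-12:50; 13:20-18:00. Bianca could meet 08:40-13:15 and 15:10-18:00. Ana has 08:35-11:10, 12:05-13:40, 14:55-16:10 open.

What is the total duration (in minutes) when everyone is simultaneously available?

160

Ugo ∩ Vanya: 08:15-12:05, 13:40-16:45.
Ugo ∩ Vanya ∩ Finn: 09:30-12:05, 14:35-16:35.
Ugo ∩ Vanya ∩ Finn ∩ Mateo: 09:30-12:05, 14:35-16:35.
Ugo ∩ Vanya ∩ Finn ∩ Mateo ∩ Bianca: 09:30-12:05, 15:10-16:35.
Ugo ∩ Vanya ∩ Finn ∩ Mateo ∩ Bianca ∩ Ana: 09:30-11:10, 15:10-16:10.
Summing the common windows: 100 + 60 = 160 minutes.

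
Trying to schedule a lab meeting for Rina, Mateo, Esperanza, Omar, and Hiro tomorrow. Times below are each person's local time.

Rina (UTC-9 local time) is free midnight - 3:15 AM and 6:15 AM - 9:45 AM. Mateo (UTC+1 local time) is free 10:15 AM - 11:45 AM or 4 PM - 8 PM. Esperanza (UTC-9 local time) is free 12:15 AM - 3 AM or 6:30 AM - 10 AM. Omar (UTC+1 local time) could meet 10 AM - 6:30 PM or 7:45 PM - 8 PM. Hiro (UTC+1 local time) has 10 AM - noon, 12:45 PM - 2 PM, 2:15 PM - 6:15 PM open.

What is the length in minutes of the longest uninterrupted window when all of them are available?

105

Rina in UTC: 09:00-12:15, 15:15-18:45 (add 9h to convert from UTC-9).
Mateo in UTC: 09:15-10:45, 15:00-19:00 (subtract 1h to convert from UTC+1).
Esperanza in UTC: 09:15-12:00, 15:30-19:00 (add 9h to convert from UTC-9).
Omar in UTC: 09:00-17:30, 18:45-19:00 (subtract 1h to convert from UTC+1).
Hiro in UTC: 09:00-11:00, 11:45-13:00, 13:15-17:15 (subtract 1h to convert from UTC+1).
Rina ∩ Mateo: 09:15-10:45, 15:15-18:45.
Rina ∩ Mateo ∩ Esperanza: 09:15-10:45, 15:30-18:45.
Rina ∩ Mateo ∩ Esperanza ∩ Omar: 09:15-10:45, 15:30-17:30.
Rina ∩ Mateo ∩ Esperanza ∩ Omar ∩ Hiro: 09:15-10:45, 15:30-17:15.
The longest is 15:30-17:15 at 105 minutes.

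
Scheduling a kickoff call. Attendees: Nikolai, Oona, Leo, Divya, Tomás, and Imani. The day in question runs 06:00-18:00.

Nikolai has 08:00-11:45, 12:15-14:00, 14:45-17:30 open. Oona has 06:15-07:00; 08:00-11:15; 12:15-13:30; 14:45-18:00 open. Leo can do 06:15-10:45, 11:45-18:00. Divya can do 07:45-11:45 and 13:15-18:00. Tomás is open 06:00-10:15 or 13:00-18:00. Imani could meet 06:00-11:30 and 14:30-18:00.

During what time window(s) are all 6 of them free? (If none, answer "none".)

Nikolai ∩ Oona: 08:00-11:15, 12:15-13:30, 14:45-17:30.
Nikolai ∩ Oona ∩ Leo: 08:00-10:45, 12:15-13:30, 14:45-17:30.
Nikolai ∩ Oona ∩ Leo ∩ Divya: 08:00-10:45, 13:15-13:30, 14:45-17:30.
Nikolai ∩ Oona ∩ Leo ∩ Divya ∩ Tomás: 08:00-10:15, 13:15-13:30, 14:45-17:30.
Nikolai ∩ Oona ∩ Leo ∩ Divya ∩ Tomás ∩ Imani: 08:00-10:15, 14:45-17:30.

08:00-10:15, 14:45-17:30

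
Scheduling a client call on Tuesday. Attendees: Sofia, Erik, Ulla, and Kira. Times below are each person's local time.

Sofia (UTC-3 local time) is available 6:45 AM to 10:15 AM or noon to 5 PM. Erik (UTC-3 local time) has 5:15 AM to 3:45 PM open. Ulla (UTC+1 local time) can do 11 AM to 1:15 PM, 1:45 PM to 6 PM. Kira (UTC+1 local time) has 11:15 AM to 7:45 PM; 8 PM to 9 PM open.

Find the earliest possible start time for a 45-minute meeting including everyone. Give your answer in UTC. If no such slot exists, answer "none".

10:15

Sofia in UTC: 09:45-13:15, 15:00-20:00 (add 3h to convert from UTC-3).
Erik in UTC: 08:15-18:45 (add 3h to convert from UTC-3).
Ulla in UTC: 10:00-12:15, 12:45-17:00 (subtract 1h to convert from UTC+1).
Kira in UTC: 10:15-18:45, 19:00-20:00 (subtract 1h to convert from UTC+1).
Sofia ∩ Erik: 09:45-13:15, 15:00-18:45.
Sofia ∩ Erik ∩ Ulla: 10:00-12:15, 12:45-13:15, 15:00-17:00.
Sofia ∩ Erik ∩ Ulla ∩ Kira: 10:15-12:15, 12:45-13:15, 15:00-17:00.
The first common window of at least 45 minutes is 10:15-12:15, so the earliest start is 10:15.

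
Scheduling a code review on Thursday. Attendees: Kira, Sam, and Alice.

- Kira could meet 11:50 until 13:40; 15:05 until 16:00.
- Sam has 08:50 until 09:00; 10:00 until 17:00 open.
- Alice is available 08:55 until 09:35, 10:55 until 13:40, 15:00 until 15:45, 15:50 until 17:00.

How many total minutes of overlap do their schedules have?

160

Kira ∩ Sam: 11:50-13:40, 15:05-16:00.
Kira ∩ Sam ∩ Alice: 11:50-13:40, 15:05-15:45, 15:50-16:00.
Summing the common windows: 110 + 40 + 10 = 160 minutes.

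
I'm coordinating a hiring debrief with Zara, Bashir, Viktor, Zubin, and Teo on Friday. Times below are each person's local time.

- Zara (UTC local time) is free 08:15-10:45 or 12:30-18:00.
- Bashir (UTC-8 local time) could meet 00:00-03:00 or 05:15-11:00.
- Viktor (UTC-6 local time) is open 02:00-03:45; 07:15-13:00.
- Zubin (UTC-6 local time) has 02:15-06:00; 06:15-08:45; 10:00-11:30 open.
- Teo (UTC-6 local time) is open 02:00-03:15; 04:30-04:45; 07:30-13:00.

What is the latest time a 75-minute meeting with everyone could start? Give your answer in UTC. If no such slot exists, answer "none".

Zara in UTC: 08:15-10:45, 12:30-18:00.
Bashir in UTC: 08:00-11:00, 13:15-19:00 (add 8h to convert from UTC-8).
Viktor in UTC: 08:00-09:45, 13:15-19:00 (add 6h to convert from UTC-6).
Zubin in UTC: 08:15-12:00, 12:15-14:45, 16:00-17:30 (add 6h to convert from UTC-6).
Teo in UTC: 08:00-09:15, 10:30-10:45, 13:30-19:00 (add 6h to convert from UTC-6).
Zara ∩ Bashir: 08:15-10:45, 13:15-18:00.
Zara ∩ Bashir ∩ Viktor: 08:15-09:45, 13:15-18:00.
Zara ∩ Bashir ∩ Viktor ∩ Zubin: 08:15-09:45, 13:15-14:45, 16:00-17:30.
Zara ∩ Bashir ∩ Viktor ∩ Zubin ∩ Teo: 08:15-09:15, 13:30-14:45, 16:00-17:30.
The last common window of at least 75 minutes is 16:00-17:30; a 75-minute meeting can start as late as 16:15 and still end by 17:30.

16:15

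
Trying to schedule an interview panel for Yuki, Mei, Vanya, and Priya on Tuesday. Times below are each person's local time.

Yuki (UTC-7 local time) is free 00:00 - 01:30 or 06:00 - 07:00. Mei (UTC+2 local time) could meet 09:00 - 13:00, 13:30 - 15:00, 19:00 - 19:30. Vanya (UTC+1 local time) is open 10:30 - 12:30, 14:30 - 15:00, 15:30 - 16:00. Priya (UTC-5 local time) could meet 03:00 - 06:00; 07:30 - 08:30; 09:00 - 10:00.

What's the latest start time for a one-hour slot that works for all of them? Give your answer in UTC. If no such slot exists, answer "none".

none

Yuki in UTC: 07:00-08:30, 13:00-14:00 (add 7h to convert from UTC-7).
Mei in UTC: 07:00-11:00, 11:30-13:00, 17:00-17:30 (subtract 2h to convert from UTC+2).
Vanya in UTC: 09:30-11:30, 13:30-14:00, 14:30-15:00 (subtract 1h to convert from UTC+1).
Priya in UTC: 08:00-11:00, 12:30-13:30, 14:00-15:00 (add 5h to convert from UTC-5).
Yuki ∩ Mei: 07:00-08:30.
Yuki ∩ Mei ∩ Vanya: ∅.
Yuki ∩ Mei ∩ Vanya ∩ Priya: ∅.
There is no time when everyone is free.
No common window is at least 60 minutes long.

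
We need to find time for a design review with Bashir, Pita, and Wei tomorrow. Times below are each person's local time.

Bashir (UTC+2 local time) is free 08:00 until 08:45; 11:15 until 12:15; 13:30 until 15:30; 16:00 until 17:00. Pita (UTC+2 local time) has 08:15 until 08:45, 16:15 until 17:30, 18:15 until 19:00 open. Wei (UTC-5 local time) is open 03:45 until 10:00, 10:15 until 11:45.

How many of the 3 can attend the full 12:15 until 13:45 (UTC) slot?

Bashir in UTC: 06:00-06:45, 09:15-10:15, 11:30-13:30, 14:00-15:00 (subtract 2h to convert from UTC+2).
Pita in UTC: 06:15-06:45, 14:15-15:30, 16:15-17:00 (subtract 2h to convert from UTC+2).
Wei in UTC: 08:45-15:00, 15:15-16:45 (add 5h to convert from UTC-5).
Wei can make the full 12:15-13:45 slot — that's 1.

1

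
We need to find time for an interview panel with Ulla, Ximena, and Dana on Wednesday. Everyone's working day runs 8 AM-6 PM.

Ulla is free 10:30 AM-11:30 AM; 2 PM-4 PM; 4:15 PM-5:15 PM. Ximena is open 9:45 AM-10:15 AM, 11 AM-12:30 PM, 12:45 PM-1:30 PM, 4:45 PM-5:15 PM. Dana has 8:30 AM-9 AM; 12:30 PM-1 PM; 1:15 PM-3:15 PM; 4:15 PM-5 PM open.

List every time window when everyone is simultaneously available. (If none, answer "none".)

16:45-17:00

Ulla ∩ Ximena: 11:00-11:30, 16:45-17:15.
Ulla ∩ Ximena ∩ Dana: 16:45-17:00.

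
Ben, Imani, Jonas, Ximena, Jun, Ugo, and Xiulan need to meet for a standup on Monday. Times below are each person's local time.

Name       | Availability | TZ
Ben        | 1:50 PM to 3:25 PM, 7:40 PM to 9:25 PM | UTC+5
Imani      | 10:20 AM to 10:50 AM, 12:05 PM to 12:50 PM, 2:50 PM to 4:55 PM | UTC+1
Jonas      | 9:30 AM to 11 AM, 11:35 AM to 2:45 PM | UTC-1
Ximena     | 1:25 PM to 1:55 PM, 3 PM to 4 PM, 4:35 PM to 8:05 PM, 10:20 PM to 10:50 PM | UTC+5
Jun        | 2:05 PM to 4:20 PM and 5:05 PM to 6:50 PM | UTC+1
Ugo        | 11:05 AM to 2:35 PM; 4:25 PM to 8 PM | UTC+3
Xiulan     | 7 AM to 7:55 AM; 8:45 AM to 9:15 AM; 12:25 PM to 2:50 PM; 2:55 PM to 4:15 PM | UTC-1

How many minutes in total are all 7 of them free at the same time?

25

Ben in UTC: 08:50-10:25, 14:40-16:25 (subtract 5h to convert from UTC+5).
Imani in UTC: 09:20-09:50, 11:05-11:50, 13:50-15:55 (subtract 1h to convert from UTC+1).
Jonas in UTC: 10:30-12:00, 12:35-15:45 (add 1h to convert from UTC-1).
Ximena in UTC: 08:25-08:55, 10:00-11:00, 11:35-15:05, 17:20-17:50 (subtract 5h to convert from UTC+5).
Jun in UTC: 13:05-15:20, 16:05-17:50 (subtract 1h to convert from UTC+1).
Ugo in UTC: 08:05-11:35, 13:25-17:00 (subtract 3h to convert from UTC+3).
Xiulan in UTC: 08:00-08:55, 09:45-10:15, 13:25-15:50, 15:55-17:15 (add 1h to convert from UTC-1).
Ben ∩ Imani: 09:20-09:50, 14:40-15:55.
Ben ∩ Imani ∩ Jonas: 14:40-15:45.
Ben ∩ Imani ∩ Jonas ∩ Ximena: 14:40-15:05.
Ben ∩ Imani ∩ Jonas ∩ Ximena ∩ Jun: 14:40-15:05.
Ben ∩ Imani ∩ Jonas ∩ Ximena ∩ Jun ∩ Ugo: 14:40-15:05.
Ben ∩ Imani ∩ Jonas ∩ Ximena ∩ Jun ∩ Ugo ∩ Xiulan: 14:40-15:05.
Those are the intersection windows.
That's a single block of 25 minutes.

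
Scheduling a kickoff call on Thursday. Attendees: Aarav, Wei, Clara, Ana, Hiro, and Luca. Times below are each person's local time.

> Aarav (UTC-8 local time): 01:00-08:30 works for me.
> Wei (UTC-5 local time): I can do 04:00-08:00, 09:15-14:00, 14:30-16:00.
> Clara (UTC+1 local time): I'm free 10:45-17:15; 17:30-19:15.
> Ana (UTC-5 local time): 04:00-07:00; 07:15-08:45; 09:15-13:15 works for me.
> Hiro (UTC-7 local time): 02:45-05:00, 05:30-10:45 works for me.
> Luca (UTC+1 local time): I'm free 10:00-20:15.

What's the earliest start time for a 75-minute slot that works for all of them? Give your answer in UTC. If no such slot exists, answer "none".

Aarav in UTC: 09:00-16:30 (add 8h to convert from UTC-8).
Wei in UTC: 09:00-13:00, 14:15-19:00, 19:30-21:00 (add 5h to convert from UTC-5).
Clara in UTC: 09:45-16:15, 16:30-18:15 (subtract 1h to convert from UTC+1).
Ana in UTC: 09:00-12:00, 12:15-13:45, 14:15-18:15 (add 5h to convert from UTC-5).
Hiro in UTC: 09:45-12:00, 12:30-17:45 (add 7h to convert from UTC-7).
Luca in UTC: 09:00-19:15 (subtract 1h to convert from UTC+1).
Aarav ∩ Wei: 09:00-13:00, 14:15-16:30.
Aarav ∩ Wei ∩ Clara: 09:45-13:00, 14:15-16:15.
Aarav ∩ Wei ∩ Clara ∩ Ana: 09:45-12:00, 12:15-13:00, 14:15-16:15.
Aarav ∩ Wei ∩ Clara ∩ Ana ∩ Hiro: 09:45-12:00, 12:30-13:00, 14:15-16:15.
Aarav ∩ Wei ∩ Clara ∩ Ana ∩ Hiro ∩ Luca: 09:45-12:00, 12:30-13:00, 14:15-16:15.
So the common availability across everyone is 09:45-12:00, 12:30-13:00, 14:15-16:15.
The first common window of at least 75 minutes is 09:45-12:00, so the earliest start is 09:45.

09:45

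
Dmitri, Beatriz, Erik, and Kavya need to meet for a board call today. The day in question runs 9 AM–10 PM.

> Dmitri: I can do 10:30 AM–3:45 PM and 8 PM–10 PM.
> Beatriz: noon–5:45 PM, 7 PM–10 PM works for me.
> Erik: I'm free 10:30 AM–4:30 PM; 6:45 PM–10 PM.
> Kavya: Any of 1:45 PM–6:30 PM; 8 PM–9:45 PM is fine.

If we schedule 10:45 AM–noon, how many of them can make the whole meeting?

2

Dmitri and Erik can make the full 10:45-12:00 slot — that's 2.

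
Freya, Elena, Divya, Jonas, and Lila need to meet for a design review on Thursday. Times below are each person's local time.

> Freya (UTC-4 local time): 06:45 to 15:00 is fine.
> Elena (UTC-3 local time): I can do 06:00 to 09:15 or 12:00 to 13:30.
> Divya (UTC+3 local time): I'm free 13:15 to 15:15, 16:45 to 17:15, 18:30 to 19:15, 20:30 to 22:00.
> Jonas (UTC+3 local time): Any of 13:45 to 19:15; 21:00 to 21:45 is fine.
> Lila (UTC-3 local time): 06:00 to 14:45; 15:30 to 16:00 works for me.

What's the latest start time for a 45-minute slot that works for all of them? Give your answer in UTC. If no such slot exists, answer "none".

Freya in UTC: 10:45-19:00 (add 4h to convert from UTC-4).
Elena in UTC: 09:00-12:15, 15:00-16:30 (add 3h to convert from UTC-3).
Divya in UTC: 10:15-12:15, 13:45-14:15, 15:30-16:15, 17:30-19:00 (subtract 3h to convert from UTC+3).
Jonas in UTC: 10:45-16:15, 18:00-18:45 (subtract 3h to convert from UTC+3).
Lila in UTC: 09:00-17:45, 18:30-19:00 (add 3h to convert from UTC-3).
Freya ∩ Elena: 10:45-12:15, 15:00-16:30.
Freya ∩ Elena ∩ Divya: 10:45-12:15, 15:30-16:15.
Freya ∩ Elena ∩ Divya ∩ Jonas: 10:45-12:15, 15:30-16:15.
Freya ∩ Elena ∩ Divya ∩ Jonas ∩ Lila: 10:45-12:15, 15:30-16:15.
The last common window of at least 45 minutes is 15:30-16:15; a 45-minute meeting can start as late as 15:30 and still end by 16:15.

15:30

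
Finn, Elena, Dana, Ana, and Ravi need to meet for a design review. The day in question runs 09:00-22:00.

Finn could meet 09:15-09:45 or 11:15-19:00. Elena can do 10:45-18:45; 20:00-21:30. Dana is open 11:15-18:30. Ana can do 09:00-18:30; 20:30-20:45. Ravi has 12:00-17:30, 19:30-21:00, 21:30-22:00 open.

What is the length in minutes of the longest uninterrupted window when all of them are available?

Finn ∩ Elena: 11:15-18:45.
Finn ∩ Elena ∩ Dana: 11:15-18:30.
Finn ∩ Elena ∩ Dana ∩ Ana: 11:15-18:30.
Finn ∩ Elena ∩ Dana ∩ Ana ∩ Ravi: 12:00-17:30.
So the common availability across everyone is 12:00-17:30.
The longest is 12:00-17:30 at 330 minutes.

330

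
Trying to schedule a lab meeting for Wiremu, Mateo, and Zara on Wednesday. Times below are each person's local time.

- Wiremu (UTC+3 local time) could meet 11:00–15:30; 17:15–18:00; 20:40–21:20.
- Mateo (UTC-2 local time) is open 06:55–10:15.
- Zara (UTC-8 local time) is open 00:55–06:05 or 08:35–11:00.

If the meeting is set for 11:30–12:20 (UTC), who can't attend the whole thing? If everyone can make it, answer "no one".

Wiremu in UTC: 08:00-12:30, 14:15-15:00, 17:40-18:20 (subtract 3h to convert from UTC+3).
Mateo in UTC: 08:55-12:15 (add 2h to convert from UTC-2).
Zara in UTC: 08:55-14:05, 16:35-19:00 (add 8h to convert from UTC-8).
Wiremu: free for 11:30-12:20. Mateo: not fully free for 11:30-12:20. Zara: free for 11:30-12:20.

Mateo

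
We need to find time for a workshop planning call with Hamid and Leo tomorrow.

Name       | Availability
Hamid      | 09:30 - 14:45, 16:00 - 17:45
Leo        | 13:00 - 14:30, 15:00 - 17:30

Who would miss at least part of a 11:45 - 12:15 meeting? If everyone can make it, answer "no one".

Leo

Hamid: free for 11:45-12:15. Leo: not fully free for 11:45-12:15.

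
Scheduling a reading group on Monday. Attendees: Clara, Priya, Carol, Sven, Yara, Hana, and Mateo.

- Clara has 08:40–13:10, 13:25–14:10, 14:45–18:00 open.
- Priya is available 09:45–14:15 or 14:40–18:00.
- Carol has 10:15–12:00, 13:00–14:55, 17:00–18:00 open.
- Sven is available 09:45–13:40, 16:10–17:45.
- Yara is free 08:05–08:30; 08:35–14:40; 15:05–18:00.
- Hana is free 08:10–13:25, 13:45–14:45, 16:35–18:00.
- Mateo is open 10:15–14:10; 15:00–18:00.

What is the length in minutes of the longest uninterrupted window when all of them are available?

105

Clara ∩ Priya: 09:45-13:10, 13:25-14:10, 14:45-18:00.
Clara ∩ Priya ∩ Carol: 10:15-12:00, 13:00-13:10, 13:25-14:10, 14:45-14:55, 17:00-18:00.
Clara ∩ Priya ∩ Carol ∩ Sven: 10:15-12:00, 13:00-13:10, 13:25-13:40, 17:00-17:45.
Clara ∩ Priya ∩ Carol ∩ Sven ∩ Yara: 10:15-12:00, 13:00-13:10, 13:25-13:40, 17:00-17:45.
Clara ∩ Priya ∩ Carol ∩ Sven ∩ Yara ∩ Hana: 10:15-12:00, 13:00-13:10, 17:00-17:45.
Clara ∩ Priya ∩ Carol ∩ Sven ∩ Yara ∩ Hana ∩ Mateo: 10:15-12:00, 13:00-13:10, 17:00-17:45.
The longest is 10:15-12:00 at 105 minutes.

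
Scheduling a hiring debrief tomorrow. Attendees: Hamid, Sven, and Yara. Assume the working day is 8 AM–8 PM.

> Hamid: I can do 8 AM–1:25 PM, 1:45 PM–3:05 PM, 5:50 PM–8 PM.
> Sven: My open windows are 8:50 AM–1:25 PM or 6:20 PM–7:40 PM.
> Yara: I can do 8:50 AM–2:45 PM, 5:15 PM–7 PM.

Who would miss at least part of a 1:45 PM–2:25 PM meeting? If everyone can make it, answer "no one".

Sven

Hamid: free for 13:45-14:25. Sven: not fully free for 13:45-14:25. Yara: free for 13:45-14:25.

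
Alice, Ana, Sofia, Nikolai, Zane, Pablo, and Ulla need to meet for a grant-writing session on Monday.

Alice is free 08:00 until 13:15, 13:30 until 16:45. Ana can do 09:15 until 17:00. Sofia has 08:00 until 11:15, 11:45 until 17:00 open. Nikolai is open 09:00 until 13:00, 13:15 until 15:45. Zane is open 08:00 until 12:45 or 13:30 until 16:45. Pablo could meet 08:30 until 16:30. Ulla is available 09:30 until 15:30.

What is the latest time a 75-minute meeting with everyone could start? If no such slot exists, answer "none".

Alice ∩ Ana: 09:15-13:15, 13:30-16:45.
Alice ∩ Ana ∩ Sofia: 09:15-11:15, 11:45-13:15, 13:30-16:45.
Alice ∩ Ana ∩ Sofia ∩ Nikolai: 09:15-11:15, 11:45-13:00, 13:30-15:45.
Alice ∩ Ana ∩ Sofia ∩ Nikolai ∩ Zane: 09:15-11:15, 11:45-12:45, 13:30-15:45.
Alice ∩ Ana ∩ Sofia ∩ Nikolai ∩ Zane ∩ Pablo: 09:15-11:15, 11:45-12:45, 13:30-15:45.
Alice ∩ Ana ∩ Sofia ∩ Nikolai ∩ Zane ∩ Pablo ∩ Ulla: 09:30-11:15, 11:45-12:45, 13:30-15:30.
So the common availability across everyone is 09:30-11:15, 11:45-12:45, 13:30-15:30.
The last common window of at least 75 minutes is 13:30-15:30; a 75-minute meeting can start as late as 14:15 and still end by 15:30.

14:15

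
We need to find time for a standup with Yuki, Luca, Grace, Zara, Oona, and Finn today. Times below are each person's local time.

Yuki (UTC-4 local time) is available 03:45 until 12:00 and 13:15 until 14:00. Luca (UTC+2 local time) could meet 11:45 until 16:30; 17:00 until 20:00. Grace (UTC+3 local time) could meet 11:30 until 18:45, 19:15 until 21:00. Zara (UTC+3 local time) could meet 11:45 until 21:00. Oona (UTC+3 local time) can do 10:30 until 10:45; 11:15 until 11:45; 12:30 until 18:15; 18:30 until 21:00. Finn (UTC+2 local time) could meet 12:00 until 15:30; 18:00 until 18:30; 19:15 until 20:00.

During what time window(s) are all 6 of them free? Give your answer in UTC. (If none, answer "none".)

Yuki in UTC: 07:45-16:00, 17:15-18:00 (add 4h to convert from UTC-4).
Luca in UTC: 09:45-14:30, 15:00-18:00 (subtract 2h to convert from UTC+2).
Grace in UTC: 08:30-15:45, 16:15-18:00 (subtract 3h to convert from UTC+3).
Zara in UTC: 08:45-18:00 (subtract 3h to convert from UTC+3).
Oona in UTC: 07:30-07:45, 08:15-08:45, 09:30-15:15, 15:30-18:00 (subtract 3h to convert from UTC+3).
Finn in UTC: 10:00-13:30, 16:00-16:30, 17:15-18:00 (subtract 2h to convert from UTC+2).
Yuki ∩ Luca: 09:45-14:30, 15:00-16:00, 17:15-18:00.
Yuki ∩ Luca ∩ Grace: 09:45-14:30, 15:00-15:45, 17:15-18:00.
Yuki ∩ Luca ∩ Grace ∩ Zara: 09:45-14:30, 15:00-15:45, 17:15-18:00.
Yuki ∩ Luca ∩ Grace ∩ Zara ∩ Oona: 09:45-14:30, 15:00-15:15, 15:30-15:45, 17:15-18:00.
Yuki ∩ Luca ∩ Grace ∩ Zara ∩ Oona ∩ Finn: 10:00-13:30, 17:15-18:00.
Those are the intersection windows.

10:00-13:30, 17:15-18:00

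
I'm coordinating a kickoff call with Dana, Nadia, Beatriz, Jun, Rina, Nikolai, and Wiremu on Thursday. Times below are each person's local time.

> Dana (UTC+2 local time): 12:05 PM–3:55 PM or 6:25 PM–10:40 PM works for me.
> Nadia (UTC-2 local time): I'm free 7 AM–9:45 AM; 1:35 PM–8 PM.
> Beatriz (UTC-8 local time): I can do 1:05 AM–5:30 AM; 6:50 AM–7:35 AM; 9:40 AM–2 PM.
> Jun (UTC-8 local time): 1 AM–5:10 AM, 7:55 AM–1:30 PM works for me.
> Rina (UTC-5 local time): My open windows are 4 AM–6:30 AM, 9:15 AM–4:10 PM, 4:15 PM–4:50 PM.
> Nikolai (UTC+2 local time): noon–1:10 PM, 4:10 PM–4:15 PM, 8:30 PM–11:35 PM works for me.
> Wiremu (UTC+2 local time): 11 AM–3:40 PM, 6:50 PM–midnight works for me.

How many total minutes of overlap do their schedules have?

195

Dana in UTC: 10:05-13:55, 16:25-20:40 (subtract 2h to convert from UTC+2).
Nadia in UTC: 09:00-11:45, 15:35-22:00 (add 2h to convert from UTC-2).
Beatriz in UTC: 09:05-13:30, 14:50-15:35, 17:40-22:00 (add 8h to convert from UTC-8).
Jun in UTC: 09:00-13:10, 15:55-21:30 (add 8h to convert from UTC-8).
Rina in UTC: 09:00-11:30, 14:15-21:10, 21:15-21:50 (add 5h to convert from UTC-5).
Nikolai in UTC: 10:00-11:10, 14:10-14:15, 18:30-21:35 (subtract 2h to convert from UTC+2).
Wiremu in UTC: 09:00-13:40, 16:50-22:00 (subtract 2h to convert from UTC+2).
Dana ∩ Nadia: 10:05-11:45, 16:25-20:40.
Dana ∩ Nadia ∩ Beatriz: 10:05-11:45, 17:40-20:40.
Dana ∩ Nadia ∩ Beatriz ∩ Jun: 10:05-11:45, 17:40-20:40.
Dana ∩ Nadia ∩ Beatriz ∩ Jun ∩ Rina: 10:05-11:30, 17:40-20:40.
Dana ∩ Nadia ∩ Beatriz ∩ Jun ∩ Rina ∩ Nikolai: 10:05-11:10, 18:30-20:40.
Dana ∩ Nadia ∩ Beatriz ∩ Jun ∩ Rina ∩ Nikolai ∩ Wiremu: 10:05-11:10, 18:30-20:40.
Summing the common windows: 65 + 130 = 195 minutes.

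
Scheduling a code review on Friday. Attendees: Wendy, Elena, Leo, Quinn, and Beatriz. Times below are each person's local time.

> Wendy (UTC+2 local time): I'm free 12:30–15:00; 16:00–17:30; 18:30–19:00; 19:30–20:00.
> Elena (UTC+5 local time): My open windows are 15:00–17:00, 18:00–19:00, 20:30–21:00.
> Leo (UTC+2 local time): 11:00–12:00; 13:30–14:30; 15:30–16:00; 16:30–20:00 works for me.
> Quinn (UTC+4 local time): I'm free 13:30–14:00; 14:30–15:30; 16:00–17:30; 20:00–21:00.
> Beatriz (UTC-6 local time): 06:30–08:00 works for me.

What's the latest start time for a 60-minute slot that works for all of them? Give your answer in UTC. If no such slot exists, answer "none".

Wendy in UTC: 10:30-13:00, 14:00-15:30, 16:30-17:00, 17:30-18:00 (subtract 2h to convert from UTC+2).
Elena in UTC: 10:00-12:00, 13:00-14:00, 15:30-16:00 (subtract 5h to convert from UTC+5).
Leo in UTC: 09:00-10:00, 11:30-12:30, 13:30-14:00, 14:30-18:00 (subtract 2h to convert from UTC+2).
Quinn in UTC: 09:30-10:00, 10:30-11:30, 12:00-13:30, 16:00-17:00 (subtract 4h to convert from UTC+4).
Beatriz in UTC: 12:30-14:00 (add 6h to convert from UTC-6).
Wendy ∩ Elena: 10:30-12:00.
Wendy ∩ Elena ∩ Leo: 11:30-12:00.
Wendy ∩ Elena ∩ Leo ∩ Quinn: ∅.
Wendy ∩ Elena ∩ Leo ∩ Quinn ∩ Beatriz: ∅.
There is no time when everyone is free.
No common window is at least 60 minutes long.

none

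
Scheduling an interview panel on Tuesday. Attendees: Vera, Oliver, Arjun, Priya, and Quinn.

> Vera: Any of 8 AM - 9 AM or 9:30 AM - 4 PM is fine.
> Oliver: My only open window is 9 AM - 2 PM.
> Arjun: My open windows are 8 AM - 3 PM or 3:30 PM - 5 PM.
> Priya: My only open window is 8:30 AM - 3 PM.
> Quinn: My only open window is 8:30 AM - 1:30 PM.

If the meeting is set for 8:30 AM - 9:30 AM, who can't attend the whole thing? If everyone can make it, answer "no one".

Oliver, Vera

Vera: not fully free for 08:30-09:30. Oliver: not fully free for 08:30-09:30. Arjun: free for 08:30-09:30. Priya: free for 08:30-09:30. Quinn: free for 08:30-09:30.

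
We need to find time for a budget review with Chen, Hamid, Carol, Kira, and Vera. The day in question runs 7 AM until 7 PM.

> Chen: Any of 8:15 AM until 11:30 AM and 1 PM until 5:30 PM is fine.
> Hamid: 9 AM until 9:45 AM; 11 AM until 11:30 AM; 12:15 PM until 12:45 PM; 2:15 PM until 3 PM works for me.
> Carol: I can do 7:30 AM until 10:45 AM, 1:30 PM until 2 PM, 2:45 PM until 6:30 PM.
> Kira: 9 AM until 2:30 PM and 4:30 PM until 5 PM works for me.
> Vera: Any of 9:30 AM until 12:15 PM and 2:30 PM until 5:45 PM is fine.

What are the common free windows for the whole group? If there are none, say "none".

Chen ∩ Hamid: 09:00-09:45, 11:00-11:30, 14:15-15:00.
Chen ∩ Hamid ∩ Carol: 09:00-09:45, 14:45-15:00.
Chen ∩ Hamid ∩ Carol ∩ Kira: 09:00-09:45.
Chen ∩ Hamid ∩ Carol ∩ Kira ∩ Vera: 09:30-09:45.

09:30-09:45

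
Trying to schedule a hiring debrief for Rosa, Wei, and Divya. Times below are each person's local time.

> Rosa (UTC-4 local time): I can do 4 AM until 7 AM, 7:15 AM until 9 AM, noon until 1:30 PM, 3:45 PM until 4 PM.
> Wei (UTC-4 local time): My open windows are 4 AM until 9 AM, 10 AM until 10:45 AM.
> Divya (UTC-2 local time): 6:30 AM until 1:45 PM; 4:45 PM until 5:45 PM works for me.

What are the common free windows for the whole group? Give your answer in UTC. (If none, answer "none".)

Rosa in UTC: 08:00-11:00, 11:15-13:00, 16:00-17:30, 19:45-20:00 (add 4h to convert from UTC-4).
Wei in UTC: 08:00-13:00, 14:00-14:45 (add 4h to convert from UTC-4).
Divya in UTC: 08:30-15:45, 18:45-19:45 (add 2h to convert from UTC-2).
Rosa ∩ Wei: 08:00-11:00, 11:15-13:00.
Rosa ∩ Wei ∩ Divya: 08:30-11:00, 11:15-13:00.
Those are the intersection windows.

08:30-11:00, 11:15-13:00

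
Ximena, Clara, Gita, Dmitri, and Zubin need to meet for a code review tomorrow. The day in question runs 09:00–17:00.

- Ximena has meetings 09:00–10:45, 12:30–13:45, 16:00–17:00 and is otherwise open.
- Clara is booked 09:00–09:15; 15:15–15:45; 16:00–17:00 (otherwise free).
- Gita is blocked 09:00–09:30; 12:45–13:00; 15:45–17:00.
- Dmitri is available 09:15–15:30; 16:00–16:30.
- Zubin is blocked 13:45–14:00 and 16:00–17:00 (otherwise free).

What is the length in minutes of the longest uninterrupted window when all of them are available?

Ximena free: 10:45-12:30, 13:45-16:00 (invert busy blocks within the working day).
Clara free: 09:15-15:15, 15:45-16:00 (invert busy blocks within the working day).
Gita free: 09:30-12:45, 13:00-15:45 (invert busy blocks within the working day).
Dmitri free: 09:15-15:30, 16:00-16:30.
Zubin free: 09:00-13:45, 14:00-16:00 (invert busy blocks within the working day).
Ximena ∩ Clara: 10:45-12:30, 13:45-15:15, 15:45-16:00.
Ximena ∩ Clara ∩ Gita: 10:45-12:30, 13:45-15:15.
Ximena ∩ Clara ∩ Gita ∩ Dmitri: 10:45-12:30, 13:45-15:15.
Ximena ∩ Clara ∩ Gita ∩ Dmitri ∩ Zubin: 10:45-12:30, 14:00-15:15.
The longest is 10:45-12:30 at 105 minutes.

105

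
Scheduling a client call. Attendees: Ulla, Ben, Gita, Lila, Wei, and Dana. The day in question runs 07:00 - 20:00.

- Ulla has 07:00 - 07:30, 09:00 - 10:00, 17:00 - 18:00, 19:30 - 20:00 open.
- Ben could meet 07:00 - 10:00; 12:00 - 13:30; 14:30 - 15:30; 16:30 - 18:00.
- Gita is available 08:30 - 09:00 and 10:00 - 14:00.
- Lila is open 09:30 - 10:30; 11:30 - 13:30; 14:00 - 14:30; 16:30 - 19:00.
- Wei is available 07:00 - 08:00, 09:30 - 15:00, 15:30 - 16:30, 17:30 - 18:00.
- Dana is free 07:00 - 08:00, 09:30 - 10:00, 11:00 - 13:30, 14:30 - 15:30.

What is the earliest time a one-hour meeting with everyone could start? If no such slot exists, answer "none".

none

Ulla ∩ Ben: 07:00-07:30, 09:00-10:00, 17:00-18:00.
Ulla ∩ Ben ∩ Gita: ∅.
Ulla ∩ Ben ∩ Gita ∩ Lila: ∅.
Ulla ∩ Ben ∩ Gita ∩ Lila ∩ Wei: ∅.
Ulla ∩ Ben ∩ Gita ∩ Lila ∩ Wei ∩ Dana: ∅.
There is no time when everyone is free.
No common window is at least 60 minutes long.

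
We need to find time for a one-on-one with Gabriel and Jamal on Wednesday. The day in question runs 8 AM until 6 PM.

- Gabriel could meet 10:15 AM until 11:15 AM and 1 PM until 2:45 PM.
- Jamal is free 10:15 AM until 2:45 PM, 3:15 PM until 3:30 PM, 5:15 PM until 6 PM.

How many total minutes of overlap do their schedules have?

Gabriel ∩ Jamal: 10:15-11:15, 13:00-14:45.
Summing the common windows: 60 + 105 = 165 minutes.

165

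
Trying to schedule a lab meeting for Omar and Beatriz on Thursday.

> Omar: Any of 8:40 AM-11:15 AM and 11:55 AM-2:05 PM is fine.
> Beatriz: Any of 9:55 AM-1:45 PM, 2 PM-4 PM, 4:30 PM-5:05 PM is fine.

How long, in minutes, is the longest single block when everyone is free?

Omar ∩ Beatriz: 09:55-11:15, 11:55-13:45, 14:00-14:05.
The longest is 11:55-13:45 at 110 minutes.

110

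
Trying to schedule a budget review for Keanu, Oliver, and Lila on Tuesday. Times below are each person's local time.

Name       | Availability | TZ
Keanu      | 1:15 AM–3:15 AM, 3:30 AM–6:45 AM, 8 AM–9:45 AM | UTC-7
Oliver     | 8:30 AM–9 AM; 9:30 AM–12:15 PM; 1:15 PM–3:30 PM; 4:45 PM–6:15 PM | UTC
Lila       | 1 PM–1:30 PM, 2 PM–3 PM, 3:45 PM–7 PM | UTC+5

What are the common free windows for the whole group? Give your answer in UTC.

Keanu in UTC: 08:15-10:15, 10:30-13:45, 15:00-16:45 (add 7h to convert from UTC-7).
Oliver in UTC: 08:30-09:00, 09:30-12:15, 13:15-15:30, 16:45-18:15.
Lila in UTC: 08:00-08:30, 09:00-10:00, 10:45-14:00 (subtract 5h to convert from UTC+5).
Keanu ∩ Oliver: 08:30-09:00, 09:30-10:15, 10:30-12:15, 13:15-13:45, 15:00-15:30.
Keanu ∩ Oliver ∩ Lila: 09:30-10:00, 10:45-12:15, 13:15-13:45.

09:30-10:00, 10:45-12:15, 13:15-13:45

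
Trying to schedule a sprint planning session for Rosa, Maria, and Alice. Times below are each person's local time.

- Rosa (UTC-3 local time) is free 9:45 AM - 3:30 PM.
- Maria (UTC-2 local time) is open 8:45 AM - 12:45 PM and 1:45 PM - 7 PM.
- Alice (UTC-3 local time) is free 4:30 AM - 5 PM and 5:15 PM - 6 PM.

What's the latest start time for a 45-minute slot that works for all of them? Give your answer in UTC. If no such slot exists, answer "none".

17:45

Rosa in UTC: 12:45-18:30 (add 3h to convert from UTC-3).
Maria in UTC: 10:45-14:45, 15:45-21:00 (add 2h to convert from UTC-2).
Alice in UTC: 07:30-20:00, 20:15-21:00 (add 3h to convert from UTC-3).
Rosa ∩ Maria: 12:45-14:45, 15:45-18:30.
Rosa ∩ Maria ∩ Alice: 12:45-14:45, 15:45-18:30.
So the common availability across everyone is 12:45-14:45, 15:45-18:30.
The last common window of at least 45 minutes is 15:45-18:30; a 45-minute meeting can start as late as 17:45 and still end by 18:30.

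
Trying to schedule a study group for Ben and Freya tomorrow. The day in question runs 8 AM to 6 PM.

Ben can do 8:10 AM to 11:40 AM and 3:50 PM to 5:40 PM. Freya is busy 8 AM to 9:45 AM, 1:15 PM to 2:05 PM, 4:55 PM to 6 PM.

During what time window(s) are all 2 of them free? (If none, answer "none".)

Ben free: 08:10-11:40, 15:50-17:40.
Freya free: 09:45-13:15, 14:05-16:55 (invert busy blocks within the working day).
Ben ∩ Freya: 09:45-11:40, 15:50-16:55.

09:45-11:40, 15:50-16:55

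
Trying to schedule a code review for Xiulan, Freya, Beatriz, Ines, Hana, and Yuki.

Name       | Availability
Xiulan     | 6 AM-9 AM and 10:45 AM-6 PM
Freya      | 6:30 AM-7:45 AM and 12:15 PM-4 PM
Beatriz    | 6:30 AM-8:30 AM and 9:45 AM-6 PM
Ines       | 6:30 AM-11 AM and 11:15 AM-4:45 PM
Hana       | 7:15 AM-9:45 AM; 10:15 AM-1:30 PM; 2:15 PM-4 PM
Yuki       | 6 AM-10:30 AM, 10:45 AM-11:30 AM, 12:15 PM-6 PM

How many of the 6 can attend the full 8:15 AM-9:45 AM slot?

Ines, Hana, and Yuki can make the full 08:15-09:45 slot — that's 3.

3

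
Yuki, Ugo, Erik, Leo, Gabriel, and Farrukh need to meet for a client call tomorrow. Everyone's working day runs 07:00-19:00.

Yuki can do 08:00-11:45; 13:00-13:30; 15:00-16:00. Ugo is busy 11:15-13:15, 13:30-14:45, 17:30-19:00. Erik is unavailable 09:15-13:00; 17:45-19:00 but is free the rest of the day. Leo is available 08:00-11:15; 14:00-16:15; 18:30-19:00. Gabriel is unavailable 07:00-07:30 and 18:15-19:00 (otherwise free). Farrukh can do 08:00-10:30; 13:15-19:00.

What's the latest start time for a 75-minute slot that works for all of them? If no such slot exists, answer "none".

Yuki free: 08:00-11:45, 13:00-13:30, 15:00-16:00.
Ugo free: 07:00-11:15, 13:15-13:30, 14:45-17:30 (invert busy blocks within the working day).
Erik free: 07:00-09:15, 13:00-17:45 (invert busy blocks within the working day).
Leo free: 08:00-11:15, 14:00-16:15, 18:30-19:00.
Gabriel free: 07:30-18:15 (invert busy blocks within the working day).
Farrukh free: 08:00-10:30, 13:15-19:00.
Yuki ∩ Ugo: 08:00-11:15, 13:15-13:30, 15:00-16:00.
Yuki ∩ Ugo ∩ Erik: 08:00-09:15, 13:15-13:30, 15:00-16:00.
Yuki ∩ Ugo ∩ Erik ∩ Leo: 08:00-09:15, 15:00-16:00.
Yuki ∩ Ugo ∩ Erik ∩ Leo ∩ Gabriel: 08:00-09:15, 15:00-16:00.
Yuki ∩ Ugo ∩ Erik ∩ Leo ∩ Gabriel ∩ Farrukh: 08:00-09:15, 15:00-16:00.
The last common window of at least 75 minutes is 08:00-09:15; a 75-minute meeting can start as late as 08:00 and still end by 09:15.

08:00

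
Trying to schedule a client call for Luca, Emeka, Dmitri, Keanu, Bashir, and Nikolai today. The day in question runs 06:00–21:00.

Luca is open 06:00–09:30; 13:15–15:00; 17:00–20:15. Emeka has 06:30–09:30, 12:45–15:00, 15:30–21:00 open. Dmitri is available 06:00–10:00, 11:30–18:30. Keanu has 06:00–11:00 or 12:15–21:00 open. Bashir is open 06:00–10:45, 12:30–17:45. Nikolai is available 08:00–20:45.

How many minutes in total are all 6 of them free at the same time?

Luca ∩ Emeka: 06:30-09:30, 13:15-15:00, 17:00-20:15.
Luca ∩ Emeka ∩ Dmitri: 06:30-09:30, 13:15-15:00, 17:00-18:30.
Luca ∩ Emeka ∩ Dmitri ∩ Keanu: 06:30-09:30, 13:15-15:00, 17:00-18:30.
Luca ∩ Emeka ∩ Dmitri ∩ Keanu ∩ Bashir: 06:30-09:30, 13:15-15:00, 17:00-17:45.
Luca ∩ Emeka ∩ Dmitri ∩ Keanu ∩ Bashir ∩ Nikolai: 08:00-09:30, 13:15-15:00, 17:00-17:45.
Summing the common windows: 90 + 105 + 45 = 240 minutes.

240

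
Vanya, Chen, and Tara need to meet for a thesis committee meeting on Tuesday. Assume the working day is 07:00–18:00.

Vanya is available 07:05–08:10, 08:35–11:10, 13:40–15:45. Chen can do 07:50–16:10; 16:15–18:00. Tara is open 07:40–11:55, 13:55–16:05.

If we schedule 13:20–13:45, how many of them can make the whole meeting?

Chen can make the full 13:20-13:45 slot — that's 1.

1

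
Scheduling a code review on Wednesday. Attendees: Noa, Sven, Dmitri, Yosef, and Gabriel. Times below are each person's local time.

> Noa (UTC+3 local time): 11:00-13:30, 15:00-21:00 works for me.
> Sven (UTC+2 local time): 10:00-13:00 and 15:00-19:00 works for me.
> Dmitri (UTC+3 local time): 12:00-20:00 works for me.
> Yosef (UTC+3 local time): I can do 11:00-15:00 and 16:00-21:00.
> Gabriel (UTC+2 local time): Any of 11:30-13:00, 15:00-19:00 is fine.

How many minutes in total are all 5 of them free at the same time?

300

Noa in UTC: 08:00-10:30, 12:00-18:00 (subtract 3h to convert from UTC+3).
Sven in UTC: 08:00-11:00, 13:00-17:00 (subtract 2h to convert from UTC+2).
Dmitri in UTC: 09:00-17:00 (subtract 3h to convert from UTC+3).
Yosef in UTC: 08:00-12:00, 13:00-18:00 (subtract 3h to convert from UTC+3).
Gabriel in UTC: 09:30-11:00, 13:00-17:00 (subtract 2h to convert from UTC+2).
Noa ∩ Sven: 08:00-10:30, 13:00-17:00.
Noa ∩ Sven ∩ Dmitri: 09:00-10:30, 13:00-17:00.
Noa ∩ Sven ∩ Dmitri ∩ Yosef: 09:00-10:30, 13:00-17:00.
Noa ∩ Sven ∩ Dmitri ∩ Yosef ∩ Gabriel: 09:30-10:30, 13:00-17:00.
Those are the intersection windows.
Summing the common windows: 60 + 240 = 300 minutes.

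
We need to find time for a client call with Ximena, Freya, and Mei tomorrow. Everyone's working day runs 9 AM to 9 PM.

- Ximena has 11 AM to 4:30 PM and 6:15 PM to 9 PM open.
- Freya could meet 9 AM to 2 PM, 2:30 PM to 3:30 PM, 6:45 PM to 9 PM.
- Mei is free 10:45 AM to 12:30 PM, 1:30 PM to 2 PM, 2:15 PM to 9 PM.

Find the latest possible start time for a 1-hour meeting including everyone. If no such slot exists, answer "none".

Ximena ∩ Freya: 11:00-14:00, 14:30-15:30, 18:45-21:00.
Ximena ∩ Freya ∩ Mei: 11:00-12:30, 13:30-14:00, 14:30-15:30, 18:45-21:00.
The last common window of at least 60 minutes is 18:45-21:00; a 60-minute meeting can start as late as 20:00 and still end by 21:00.

20:00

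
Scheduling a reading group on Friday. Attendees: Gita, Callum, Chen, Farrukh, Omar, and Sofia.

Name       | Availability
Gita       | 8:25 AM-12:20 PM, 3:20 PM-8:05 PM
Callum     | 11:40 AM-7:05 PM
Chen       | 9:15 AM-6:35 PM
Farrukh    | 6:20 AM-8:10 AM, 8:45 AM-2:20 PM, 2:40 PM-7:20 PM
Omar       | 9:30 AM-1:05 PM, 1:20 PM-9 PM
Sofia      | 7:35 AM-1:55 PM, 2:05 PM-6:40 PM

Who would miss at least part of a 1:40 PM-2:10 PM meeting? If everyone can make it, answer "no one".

Gita, Sofia

Gita: not fully free for 13:40-14:10. Callum: free for 13:40-14:10. Chen: free for 13:40-14:10. Farrukh: free for 13:40-14:10. Omar: free for 13:40-14:10. Sofia: not fully free for 13:40-14:10.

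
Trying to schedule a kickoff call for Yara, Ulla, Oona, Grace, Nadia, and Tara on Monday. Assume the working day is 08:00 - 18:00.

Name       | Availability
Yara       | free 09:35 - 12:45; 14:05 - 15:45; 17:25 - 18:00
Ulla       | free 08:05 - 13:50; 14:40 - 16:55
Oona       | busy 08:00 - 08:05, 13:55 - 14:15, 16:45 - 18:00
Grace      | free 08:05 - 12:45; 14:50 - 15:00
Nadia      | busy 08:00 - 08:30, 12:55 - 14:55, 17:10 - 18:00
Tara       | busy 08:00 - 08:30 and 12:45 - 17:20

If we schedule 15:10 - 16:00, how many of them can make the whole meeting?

3

Yara free: 09:35-12:45, 14:05-15:45, 17:25-18:00.
Ulla free: 08:05-13:50, 14:40-16:55.
Oona free: 08:05-13:55, 14:15-16:45 (invert busy blocks within the working day).
Grace free: 08:05-12:45, 14:50-15:00.
Nadia free: 08:30-12:55, 14:55-17:10 (invert busy blocks within the working day).
Tara free: 08:30-12:45, 17:20-18:00 (invert busy blocks within the working day).
Ulla, Oona, and Nadia can make the full 15:10-16:00 slot — that's 3.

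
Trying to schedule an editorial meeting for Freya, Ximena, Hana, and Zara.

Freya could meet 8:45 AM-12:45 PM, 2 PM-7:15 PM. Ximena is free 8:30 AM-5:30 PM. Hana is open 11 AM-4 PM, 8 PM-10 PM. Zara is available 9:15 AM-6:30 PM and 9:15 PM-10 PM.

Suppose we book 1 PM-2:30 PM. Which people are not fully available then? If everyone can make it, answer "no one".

Freya

Freya: not fully free for 13:00-14:30. Ximena: free for 13:00-14:30. Hana: free for 13:00-14:30. Zara: free for 13:00-14:30.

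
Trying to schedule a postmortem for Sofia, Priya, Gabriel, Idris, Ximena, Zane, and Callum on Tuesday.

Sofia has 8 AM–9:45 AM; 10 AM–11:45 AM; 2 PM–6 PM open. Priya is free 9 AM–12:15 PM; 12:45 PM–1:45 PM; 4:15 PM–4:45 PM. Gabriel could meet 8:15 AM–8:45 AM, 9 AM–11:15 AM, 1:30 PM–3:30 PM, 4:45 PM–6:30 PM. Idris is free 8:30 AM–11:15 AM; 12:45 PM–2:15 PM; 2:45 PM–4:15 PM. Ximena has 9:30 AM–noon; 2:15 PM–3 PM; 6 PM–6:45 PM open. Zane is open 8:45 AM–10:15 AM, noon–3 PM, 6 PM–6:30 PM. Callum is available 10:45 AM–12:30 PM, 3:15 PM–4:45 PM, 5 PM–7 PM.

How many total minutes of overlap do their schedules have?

0

Sofia ∩ Priya: 09:00-09:45, 10:00-11:45, 16:15-16:45.
Sofia ∩ Priya ∩ Gabriel: 09:00-09:45, 10:00-11:15.
Sofia ∩ Priya ∩ Gabriel ∩ Idris: 09:00-09:45, 10:00-11:15.
Sofia ∩ Priya ∩ Gabriel ∩ Idris ∩ Ximena: 09:30-09:45, 10:00-11:15.
Sofia ∩ Priya ∩ Gabriel ∩ Idris ∩ Ximena ∩ Zane: 09:30-09:45, 10:00-10:15.
Sofia ∩ Priya ∩ Gabriel ∩ Idris ∩ Ximena ∩ Zane ∩ Callum: ∅.
There is no time when everyone is free.
There is no common window, so the total is 0 minutes.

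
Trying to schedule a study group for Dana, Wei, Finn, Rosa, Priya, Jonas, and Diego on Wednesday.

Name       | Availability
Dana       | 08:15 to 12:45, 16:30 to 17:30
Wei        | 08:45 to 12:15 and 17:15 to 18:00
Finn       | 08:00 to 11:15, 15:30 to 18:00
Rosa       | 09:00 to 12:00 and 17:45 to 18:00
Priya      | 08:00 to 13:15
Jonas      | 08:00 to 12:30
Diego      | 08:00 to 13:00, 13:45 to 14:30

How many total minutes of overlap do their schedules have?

Dana ∩ Wei: 08:45-12:15, 17:15-17:30.
Dana ∩ Wei ∩ Finn: 08:45-11:15, 17:15-17:30.
Dana ∩ Wei ∩ Finn ∩ Rosa: 09:00-11:15.
Dana ∩ Wei ∩ Finn ∩ Rosa ∩ Priya: 09:00-11:15.
Dana ∩ Wei ∩ Finn ∩ Rosa ∩ Priya ∩ Jonas: 09:00-11:15.
Dana ∩ Wei ∩ Finn ∩ Rosa ∩ Priya ∩ Jonas ∩ Diego: 09:00-11:15.
That's a single block of 135 minutes.

135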